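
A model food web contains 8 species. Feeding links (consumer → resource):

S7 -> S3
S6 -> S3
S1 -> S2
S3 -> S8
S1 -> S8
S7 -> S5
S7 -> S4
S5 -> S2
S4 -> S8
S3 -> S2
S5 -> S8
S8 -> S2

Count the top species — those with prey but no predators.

Top species (has prey, but nothing eats it): S1, S7, S6.
Count: 3.

3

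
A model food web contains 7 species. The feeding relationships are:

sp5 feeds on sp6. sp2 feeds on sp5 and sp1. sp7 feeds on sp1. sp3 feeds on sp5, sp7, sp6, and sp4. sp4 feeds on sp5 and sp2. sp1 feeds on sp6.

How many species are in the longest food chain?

One longest chain: sp6 → sp5 → sp2 → sp4 → sp3.
It has 5 species and 4 links.

5 species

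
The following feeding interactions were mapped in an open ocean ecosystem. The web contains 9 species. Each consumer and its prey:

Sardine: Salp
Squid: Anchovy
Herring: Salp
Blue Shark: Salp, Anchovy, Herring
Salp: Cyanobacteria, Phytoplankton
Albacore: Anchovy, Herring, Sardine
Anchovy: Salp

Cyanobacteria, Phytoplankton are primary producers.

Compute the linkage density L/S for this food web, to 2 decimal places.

There are L = 12 links among S = 9 species.
L/S = 12/9 = 1.3333 ≈ 1.33.

L/S = 1.33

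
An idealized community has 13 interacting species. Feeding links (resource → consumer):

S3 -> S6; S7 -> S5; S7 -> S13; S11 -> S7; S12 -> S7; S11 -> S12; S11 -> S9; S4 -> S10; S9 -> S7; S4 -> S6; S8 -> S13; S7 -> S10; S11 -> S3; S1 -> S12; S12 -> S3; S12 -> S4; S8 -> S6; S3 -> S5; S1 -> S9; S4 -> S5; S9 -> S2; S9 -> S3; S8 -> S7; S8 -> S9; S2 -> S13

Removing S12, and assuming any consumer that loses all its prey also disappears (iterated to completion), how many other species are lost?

1

Remove S12.
Round 1: S4 (all prey gone) → extinct.
No further losses. Total secondary extinctions: 1.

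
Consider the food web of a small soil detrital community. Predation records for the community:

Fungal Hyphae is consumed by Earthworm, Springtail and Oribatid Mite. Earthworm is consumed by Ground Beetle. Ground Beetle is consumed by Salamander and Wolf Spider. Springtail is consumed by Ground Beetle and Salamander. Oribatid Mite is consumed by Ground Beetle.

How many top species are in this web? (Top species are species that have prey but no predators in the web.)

Top species (has prey, but nothing eats it): Wolf Spider, Salamander.
Count: 2.

2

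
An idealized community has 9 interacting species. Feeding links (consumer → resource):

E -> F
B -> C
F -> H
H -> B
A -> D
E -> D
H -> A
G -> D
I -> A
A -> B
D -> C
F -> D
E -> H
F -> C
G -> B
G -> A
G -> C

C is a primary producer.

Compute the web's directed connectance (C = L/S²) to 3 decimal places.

The web has S = 9 species and L = 17 feeding links.
C = L / S² = 17 / 81 = 0.2099 ≈ 0.210.

C = 0.210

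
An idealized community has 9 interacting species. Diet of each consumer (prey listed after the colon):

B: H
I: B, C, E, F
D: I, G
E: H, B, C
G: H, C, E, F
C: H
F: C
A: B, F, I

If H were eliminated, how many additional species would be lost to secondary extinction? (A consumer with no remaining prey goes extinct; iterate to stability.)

8

Remove H.
Round 1: B (all prey gone), C (all prey gone) → extinct.
Round 2: E (all prey gone), F (all prey gone) → extinct.
Round 3: I (all prey gone), G (all prey gone) → extinct.
Round 4: A (all prey gone), D (all prey gone) → extinct.
No further losses. Total secondary extinctions: 8.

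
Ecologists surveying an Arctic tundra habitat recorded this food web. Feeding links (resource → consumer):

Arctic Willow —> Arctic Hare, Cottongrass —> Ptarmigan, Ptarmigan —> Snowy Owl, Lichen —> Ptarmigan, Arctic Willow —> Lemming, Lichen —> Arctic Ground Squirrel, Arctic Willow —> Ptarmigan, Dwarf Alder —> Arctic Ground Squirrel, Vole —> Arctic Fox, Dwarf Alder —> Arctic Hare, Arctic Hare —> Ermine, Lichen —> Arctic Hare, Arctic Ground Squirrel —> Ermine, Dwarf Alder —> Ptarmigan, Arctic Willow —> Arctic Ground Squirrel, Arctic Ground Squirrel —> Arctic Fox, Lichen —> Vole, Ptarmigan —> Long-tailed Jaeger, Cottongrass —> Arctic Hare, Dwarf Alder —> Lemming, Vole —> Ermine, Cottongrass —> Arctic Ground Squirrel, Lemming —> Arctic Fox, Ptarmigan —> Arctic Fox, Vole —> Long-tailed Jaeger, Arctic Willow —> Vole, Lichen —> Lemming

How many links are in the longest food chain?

One longest chain: Lichen → Ptarmigan → Snowy Owl.
It has 3 species and 2 links.

2 links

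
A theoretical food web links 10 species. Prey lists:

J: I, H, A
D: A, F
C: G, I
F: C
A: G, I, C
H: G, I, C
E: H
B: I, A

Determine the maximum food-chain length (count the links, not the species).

One longest chain: G → C → A → B.
It has 4 species and 3 links.

3 links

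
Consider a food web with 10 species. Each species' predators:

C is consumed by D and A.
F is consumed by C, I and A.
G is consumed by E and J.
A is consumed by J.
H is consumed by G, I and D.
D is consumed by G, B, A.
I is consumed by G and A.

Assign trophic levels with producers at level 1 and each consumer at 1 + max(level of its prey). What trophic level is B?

F is a producer → level 1.
C eats F → level 2.
D eats C (level 2); other prey at levels: H 1 → level 3.
B eats D → level 4.

Trophic level 4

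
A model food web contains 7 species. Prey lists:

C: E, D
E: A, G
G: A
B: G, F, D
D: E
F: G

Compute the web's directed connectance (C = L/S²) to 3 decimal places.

The web has S = 7 species and L = 10 feeding links.
C = L / S² = 10 / 49 = 0.2041 ≈ 0.204.

C = 0.204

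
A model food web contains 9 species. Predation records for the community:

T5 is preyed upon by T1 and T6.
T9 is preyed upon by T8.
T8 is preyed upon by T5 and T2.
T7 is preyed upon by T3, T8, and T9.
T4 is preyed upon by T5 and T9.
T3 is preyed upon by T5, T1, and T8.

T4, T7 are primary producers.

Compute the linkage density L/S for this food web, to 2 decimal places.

L/S = 1.44

There are L = 13 links among S = 9 species.
L/S = 13/9 = 1.4444 ≈ 1.44.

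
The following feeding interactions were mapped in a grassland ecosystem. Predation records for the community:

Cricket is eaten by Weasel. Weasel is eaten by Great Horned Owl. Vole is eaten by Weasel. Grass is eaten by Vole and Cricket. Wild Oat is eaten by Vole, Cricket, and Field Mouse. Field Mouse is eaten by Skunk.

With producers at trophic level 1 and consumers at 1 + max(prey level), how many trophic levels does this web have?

4

Producers (level 1): Wild Oat, Grass.
Wild Oat → Cricket → Weasel → Great Horned Owl gives Great Horned Owl level 4.
No species has a prey at level 4, so no species reaches level 5.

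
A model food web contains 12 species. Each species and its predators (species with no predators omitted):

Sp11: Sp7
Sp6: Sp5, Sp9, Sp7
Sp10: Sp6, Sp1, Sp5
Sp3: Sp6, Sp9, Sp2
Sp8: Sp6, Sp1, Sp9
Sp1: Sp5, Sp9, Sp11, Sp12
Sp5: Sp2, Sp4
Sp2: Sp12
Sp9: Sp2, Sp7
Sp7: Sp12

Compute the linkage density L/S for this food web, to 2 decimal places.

There are L = 23 links among S = 12 species.
L/S = 23/12 = 1.9167 ≈ 1.92.

L/S = 1.92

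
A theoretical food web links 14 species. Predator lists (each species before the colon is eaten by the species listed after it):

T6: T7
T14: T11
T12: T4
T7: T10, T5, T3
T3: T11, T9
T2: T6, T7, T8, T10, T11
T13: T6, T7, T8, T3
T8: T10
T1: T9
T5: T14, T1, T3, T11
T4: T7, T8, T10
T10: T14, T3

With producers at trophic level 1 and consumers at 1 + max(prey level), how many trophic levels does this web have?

6

Producers (level 1): T12, T2, T13.
T12 → T4 → T7 → T5 → T1 → T9 gives T9 level 6.
No species has a prey at level 6, so no species reaches level 7.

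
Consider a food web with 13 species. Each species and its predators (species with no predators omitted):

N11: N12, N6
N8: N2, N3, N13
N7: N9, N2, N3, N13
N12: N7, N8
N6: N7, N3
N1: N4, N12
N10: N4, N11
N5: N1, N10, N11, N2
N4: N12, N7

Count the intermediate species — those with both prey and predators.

8

Intermediate species (has both prey and predators): N1, N10, N4, N11, N12, N6, N7, N8.
Count: 8.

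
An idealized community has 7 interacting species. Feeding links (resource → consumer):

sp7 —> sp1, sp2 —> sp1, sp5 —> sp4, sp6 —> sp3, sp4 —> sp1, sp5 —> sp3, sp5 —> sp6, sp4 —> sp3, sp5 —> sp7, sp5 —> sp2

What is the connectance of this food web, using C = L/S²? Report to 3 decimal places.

C = 0.204

The web has S = 7 species and L = 10 feeding links.
C = L / S² = 10 / 49 = 0.2041 ≈ 0.204.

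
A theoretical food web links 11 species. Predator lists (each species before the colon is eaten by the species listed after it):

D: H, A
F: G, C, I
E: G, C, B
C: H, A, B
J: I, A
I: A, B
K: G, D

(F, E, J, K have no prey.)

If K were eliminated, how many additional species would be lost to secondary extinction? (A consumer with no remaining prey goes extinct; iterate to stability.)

Remove K.
Round 1: D (all prey gone) → extinct.
No further losses. Total secondary extinctions: 1.

1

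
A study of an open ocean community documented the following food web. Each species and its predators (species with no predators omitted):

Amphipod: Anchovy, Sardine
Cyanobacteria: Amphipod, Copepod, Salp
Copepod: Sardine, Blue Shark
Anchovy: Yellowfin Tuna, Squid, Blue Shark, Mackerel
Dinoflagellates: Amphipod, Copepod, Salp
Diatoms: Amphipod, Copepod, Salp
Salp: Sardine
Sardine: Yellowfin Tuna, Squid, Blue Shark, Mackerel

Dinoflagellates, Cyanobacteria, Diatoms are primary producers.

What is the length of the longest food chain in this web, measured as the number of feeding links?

3 links

One longest chain: Dinoflagellates → Amphipod → Anchovy → Yellowfin Tuna.
It has 4 species and 3 links.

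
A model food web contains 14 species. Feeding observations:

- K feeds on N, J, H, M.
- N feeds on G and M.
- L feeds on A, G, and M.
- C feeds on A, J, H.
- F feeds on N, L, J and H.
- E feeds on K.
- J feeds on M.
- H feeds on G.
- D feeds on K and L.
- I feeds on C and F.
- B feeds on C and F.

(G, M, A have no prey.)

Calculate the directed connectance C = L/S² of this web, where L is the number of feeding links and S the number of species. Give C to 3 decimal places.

The web has S = 14 species and L = 25 feeding links.
C = L / S² = 25 / 196 = 0.1276 ≈ 0.128.

C = 0.128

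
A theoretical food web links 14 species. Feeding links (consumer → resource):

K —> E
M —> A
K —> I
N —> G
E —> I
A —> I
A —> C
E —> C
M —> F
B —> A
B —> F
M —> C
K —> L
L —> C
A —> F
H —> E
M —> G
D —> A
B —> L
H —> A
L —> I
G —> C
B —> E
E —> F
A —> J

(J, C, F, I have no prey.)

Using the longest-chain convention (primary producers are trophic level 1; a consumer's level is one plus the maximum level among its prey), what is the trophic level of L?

Trophic level 2

C is a producer → level 1.
L eats C (level 1); other prey at levels: I 1 → level 2.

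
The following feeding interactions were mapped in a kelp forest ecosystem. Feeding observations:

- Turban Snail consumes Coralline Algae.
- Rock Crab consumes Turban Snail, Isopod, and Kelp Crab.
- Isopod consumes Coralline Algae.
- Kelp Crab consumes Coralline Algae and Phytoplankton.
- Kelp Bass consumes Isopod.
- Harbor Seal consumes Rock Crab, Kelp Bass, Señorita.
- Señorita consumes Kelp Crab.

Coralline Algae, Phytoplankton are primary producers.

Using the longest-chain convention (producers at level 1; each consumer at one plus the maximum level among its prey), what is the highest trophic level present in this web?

4

Producers (level 1): Coralline Algae, Phytoplankton.
Coralline Algae → Kelp Crab → Señorita → Harbor Seal gives Harbor Seal level 4.
No species has a prey at level 4, so no species reaches level 5.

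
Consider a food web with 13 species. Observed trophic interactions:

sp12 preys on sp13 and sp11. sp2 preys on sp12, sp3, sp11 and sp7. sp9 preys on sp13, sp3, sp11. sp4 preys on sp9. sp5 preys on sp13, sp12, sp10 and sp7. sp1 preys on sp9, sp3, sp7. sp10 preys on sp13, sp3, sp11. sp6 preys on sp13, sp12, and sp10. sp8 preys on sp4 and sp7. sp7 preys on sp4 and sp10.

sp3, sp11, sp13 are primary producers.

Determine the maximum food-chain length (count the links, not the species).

One longest chain: sp3 → sp9 → sp4 → sp7 → sp5.
It has 5 species and 4 links.

4 links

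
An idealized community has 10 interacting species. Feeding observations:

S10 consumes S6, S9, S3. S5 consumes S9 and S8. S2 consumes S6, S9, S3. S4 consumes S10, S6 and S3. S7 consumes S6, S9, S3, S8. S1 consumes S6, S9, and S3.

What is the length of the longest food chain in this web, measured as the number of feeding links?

2 links

One longest chain: S9 → S10 → S4.
It has 3 species and 2 links.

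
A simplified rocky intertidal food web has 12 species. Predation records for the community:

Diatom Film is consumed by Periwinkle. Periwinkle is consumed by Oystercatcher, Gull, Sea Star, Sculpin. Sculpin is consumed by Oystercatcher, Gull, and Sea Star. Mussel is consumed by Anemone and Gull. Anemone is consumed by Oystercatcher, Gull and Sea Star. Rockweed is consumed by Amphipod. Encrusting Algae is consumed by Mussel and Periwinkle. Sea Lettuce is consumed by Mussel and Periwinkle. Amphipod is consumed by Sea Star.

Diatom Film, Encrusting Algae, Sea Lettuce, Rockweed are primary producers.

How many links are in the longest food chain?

One longest chain: Encrusting Algae → Mussel → Anemone → Sea Star.
It has 4 species and 3 links.

3 links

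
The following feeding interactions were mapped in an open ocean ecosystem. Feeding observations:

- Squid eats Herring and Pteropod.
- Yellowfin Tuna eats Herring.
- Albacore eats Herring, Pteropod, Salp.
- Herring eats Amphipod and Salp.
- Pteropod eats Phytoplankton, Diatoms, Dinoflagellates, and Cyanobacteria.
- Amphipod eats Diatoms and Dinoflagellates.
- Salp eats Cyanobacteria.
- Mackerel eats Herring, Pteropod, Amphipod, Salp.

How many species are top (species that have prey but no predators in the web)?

4

Top species (has prey, but nothing eats it): Albacore, Squid, Mackerel, Yellowfin Tuna.
Count: 4.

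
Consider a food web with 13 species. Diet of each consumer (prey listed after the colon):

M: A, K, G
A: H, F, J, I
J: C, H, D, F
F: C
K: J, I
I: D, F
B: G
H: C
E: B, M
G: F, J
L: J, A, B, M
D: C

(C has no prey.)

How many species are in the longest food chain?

One longest chain: C → H → J → G → B → E.
It has 6 species and 5 links.

6 species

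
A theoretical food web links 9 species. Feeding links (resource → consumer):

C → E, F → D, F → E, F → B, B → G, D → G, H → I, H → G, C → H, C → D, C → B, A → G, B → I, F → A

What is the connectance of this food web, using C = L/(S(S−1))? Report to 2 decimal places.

The web has S = 9 species and L = 14 feeding links.
C = L / (S(S−1)) = 14 / 72 = 0.1944 ≈ 0.19.

C = 0.19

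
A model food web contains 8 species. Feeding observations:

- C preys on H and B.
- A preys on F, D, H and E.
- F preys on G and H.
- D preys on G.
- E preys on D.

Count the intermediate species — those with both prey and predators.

Intermediate species (has both prey and predators): D, F, E.
Count: 3.

3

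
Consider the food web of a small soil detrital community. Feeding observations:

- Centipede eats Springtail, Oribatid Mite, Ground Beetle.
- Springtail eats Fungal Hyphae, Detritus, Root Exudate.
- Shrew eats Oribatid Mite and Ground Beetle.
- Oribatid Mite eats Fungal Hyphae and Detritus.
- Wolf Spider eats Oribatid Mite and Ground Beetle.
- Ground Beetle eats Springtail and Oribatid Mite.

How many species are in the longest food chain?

4 species

One longest chain: Root Exudate → Springtail → Ground Beetle → Shrew.
It has 4 species and 3 links.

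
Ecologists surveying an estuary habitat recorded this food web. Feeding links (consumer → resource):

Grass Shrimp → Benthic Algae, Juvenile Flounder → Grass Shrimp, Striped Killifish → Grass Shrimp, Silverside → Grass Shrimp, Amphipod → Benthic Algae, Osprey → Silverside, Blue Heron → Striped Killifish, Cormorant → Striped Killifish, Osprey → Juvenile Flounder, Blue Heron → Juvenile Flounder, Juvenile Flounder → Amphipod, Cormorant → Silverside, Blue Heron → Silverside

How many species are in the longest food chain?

One longest chain: Benthic Algae → Grass Shrimp → Striped Killifish → Blue Heron.
It has 4 species and 3 links.

4 species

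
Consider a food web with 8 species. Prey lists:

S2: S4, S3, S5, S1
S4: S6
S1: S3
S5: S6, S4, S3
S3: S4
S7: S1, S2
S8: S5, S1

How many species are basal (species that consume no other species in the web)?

Basal species (no prey listed): S6.
Count: 1.

1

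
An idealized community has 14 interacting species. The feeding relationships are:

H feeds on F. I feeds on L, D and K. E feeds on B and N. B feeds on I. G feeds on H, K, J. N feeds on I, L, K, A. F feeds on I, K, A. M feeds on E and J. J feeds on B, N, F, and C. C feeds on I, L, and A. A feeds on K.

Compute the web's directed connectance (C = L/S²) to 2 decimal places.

C = 0.14

The web has S = 14 species and L = 27 feeding links.
C = L / S² = 27 / 196 = 0.1378 ≈ 0.14.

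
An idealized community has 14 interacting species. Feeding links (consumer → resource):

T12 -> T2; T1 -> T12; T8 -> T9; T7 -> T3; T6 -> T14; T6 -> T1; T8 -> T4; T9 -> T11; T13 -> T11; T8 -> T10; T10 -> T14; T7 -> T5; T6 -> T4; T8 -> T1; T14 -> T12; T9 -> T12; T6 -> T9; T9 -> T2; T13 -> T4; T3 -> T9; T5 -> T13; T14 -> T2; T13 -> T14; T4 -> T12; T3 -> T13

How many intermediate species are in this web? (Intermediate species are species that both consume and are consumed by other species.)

9

Intermediate species (has both prey and predators): T12, T1, T4, T14, T9, T13, T10, T3, T5.
Count: 9.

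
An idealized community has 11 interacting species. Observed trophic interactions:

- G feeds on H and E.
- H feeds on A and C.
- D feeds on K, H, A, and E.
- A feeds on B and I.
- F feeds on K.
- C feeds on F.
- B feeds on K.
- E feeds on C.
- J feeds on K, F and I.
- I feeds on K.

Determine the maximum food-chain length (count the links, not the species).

One longest chain: K → F → C → E → G.
It has 5 species and 4 links.

4 links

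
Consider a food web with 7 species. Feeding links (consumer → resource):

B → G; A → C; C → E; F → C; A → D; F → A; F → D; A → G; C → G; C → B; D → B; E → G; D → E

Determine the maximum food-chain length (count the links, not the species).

4 links

One longest chain: G → B → C → A → F.
It has 5 species and 4 links.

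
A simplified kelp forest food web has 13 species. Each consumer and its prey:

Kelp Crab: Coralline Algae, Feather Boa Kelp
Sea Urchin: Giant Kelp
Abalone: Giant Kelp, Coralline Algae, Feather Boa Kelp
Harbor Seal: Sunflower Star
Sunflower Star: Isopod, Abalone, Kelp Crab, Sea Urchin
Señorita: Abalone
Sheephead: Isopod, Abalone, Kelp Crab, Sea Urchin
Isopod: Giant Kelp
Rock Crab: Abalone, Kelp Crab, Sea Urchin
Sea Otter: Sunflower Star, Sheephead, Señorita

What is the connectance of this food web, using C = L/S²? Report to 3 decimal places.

C = 0.136

The web has S = 13 species and L = 23 feeding links.
C = L / S² = 23 / 169 = 0.1361 ≈ 0.136.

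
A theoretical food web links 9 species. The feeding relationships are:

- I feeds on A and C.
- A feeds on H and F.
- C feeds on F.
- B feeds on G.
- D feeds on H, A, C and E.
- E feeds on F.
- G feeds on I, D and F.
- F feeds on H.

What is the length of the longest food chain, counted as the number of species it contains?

One longest chain: H → F → C → I → G → B.
It has 6 species and 5 links.

6 species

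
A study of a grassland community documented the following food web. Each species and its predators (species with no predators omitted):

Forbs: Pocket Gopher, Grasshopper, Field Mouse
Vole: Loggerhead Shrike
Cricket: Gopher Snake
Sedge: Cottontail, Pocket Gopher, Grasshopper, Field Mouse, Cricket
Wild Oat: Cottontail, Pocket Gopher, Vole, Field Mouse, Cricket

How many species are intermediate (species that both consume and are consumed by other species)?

Intermediate species (has both prey and predators): Vole, Cricket.
Count: 2.

2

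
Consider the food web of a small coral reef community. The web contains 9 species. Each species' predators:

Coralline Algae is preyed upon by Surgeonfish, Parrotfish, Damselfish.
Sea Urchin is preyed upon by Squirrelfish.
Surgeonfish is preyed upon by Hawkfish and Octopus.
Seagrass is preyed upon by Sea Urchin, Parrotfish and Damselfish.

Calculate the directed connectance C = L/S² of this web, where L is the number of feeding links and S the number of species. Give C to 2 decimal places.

C = 0.11

The web has S = 9 species and L = 9 feeding links.
C = L / S² = 9 / 81 = 0.1111 ≈ 0.11.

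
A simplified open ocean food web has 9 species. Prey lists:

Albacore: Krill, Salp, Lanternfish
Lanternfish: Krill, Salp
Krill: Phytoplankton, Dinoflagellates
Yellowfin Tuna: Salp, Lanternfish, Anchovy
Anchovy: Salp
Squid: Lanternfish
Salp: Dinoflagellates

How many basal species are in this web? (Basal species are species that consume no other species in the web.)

Basal species (no prey listed): Phytoplankton, Dinoflagellates.
Count: 2.

2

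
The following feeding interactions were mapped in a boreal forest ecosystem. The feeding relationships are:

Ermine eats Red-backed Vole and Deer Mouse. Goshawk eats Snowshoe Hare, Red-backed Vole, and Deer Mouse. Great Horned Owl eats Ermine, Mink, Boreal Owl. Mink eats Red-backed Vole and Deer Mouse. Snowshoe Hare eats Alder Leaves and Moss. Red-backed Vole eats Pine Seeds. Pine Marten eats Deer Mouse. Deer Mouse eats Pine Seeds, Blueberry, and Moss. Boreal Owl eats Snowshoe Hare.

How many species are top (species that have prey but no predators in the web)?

3

Top species (has prey, but nothing eats it): Goshawk, Pine Marten, Great Horned Owl.
Count: 3.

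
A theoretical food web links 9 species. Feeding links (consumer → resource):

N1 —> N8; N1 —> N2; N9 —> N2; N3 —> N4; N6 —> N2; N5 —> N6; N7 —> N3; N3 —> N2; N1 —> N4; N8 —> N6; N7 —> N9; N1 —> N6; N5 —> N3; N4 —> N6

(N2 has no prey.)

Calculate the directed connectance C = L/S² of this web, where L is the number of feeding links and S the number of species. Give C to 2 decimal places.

The web has S = 9 species and L = 14 feeding links.
C = L / S² = 14 / 81 = 0.1728 ≈ 0.17.

C = 0.17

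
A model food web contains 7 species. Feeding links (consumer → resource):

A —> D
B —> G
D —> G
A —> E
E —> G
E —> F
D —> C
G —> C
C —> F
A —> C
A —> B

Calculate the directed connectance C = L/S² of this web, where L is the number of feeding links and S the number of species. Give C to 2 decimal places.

The web has S = 7 species and L = 11 feeding links.
C = L / S² = 11 / 49 = 0.2245 ≈ 0.22.

C = 0.22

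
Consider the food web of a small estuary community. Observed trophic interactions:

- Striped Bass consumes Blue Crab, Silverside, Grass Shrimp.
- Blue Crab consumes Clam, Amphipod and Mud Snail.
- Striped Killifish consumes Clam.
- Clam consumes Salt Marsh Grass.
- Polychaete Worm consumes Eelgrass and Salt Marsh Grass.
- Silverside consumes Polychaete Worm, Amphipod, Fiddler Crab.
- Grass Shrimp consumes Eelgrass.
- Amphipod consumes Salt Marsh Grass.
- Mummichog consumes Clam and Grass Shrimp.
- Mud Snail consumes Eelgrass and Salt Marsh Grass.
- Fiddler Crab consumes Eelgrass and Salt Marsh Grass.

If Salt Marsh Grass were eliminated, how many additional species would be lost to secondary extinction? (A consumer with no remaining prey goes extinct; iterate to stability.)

Remove Salt Marsh Grass.
Round 1: Amphipod (all prey gone), Clam (all prey gone) → extinct.
Round 2: Striped Killifish (all prey gone) → extinct.
No further losses. Total secondary extinctions: 3.

3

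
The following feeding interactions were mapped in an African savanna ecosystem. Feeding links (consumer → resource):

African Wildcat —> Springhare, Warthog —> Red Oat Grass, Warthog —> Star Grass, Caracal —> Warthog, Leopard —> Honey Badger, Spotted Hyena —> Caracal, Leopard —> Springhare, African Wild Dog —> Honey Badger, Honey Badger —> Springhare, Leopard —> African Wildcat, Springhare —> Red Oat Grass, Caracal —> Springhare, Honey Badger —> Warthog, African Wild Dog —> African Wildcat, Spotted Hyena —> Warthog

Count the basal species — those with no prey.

2

Basal species (no prey listed): Star Grass, Red Oat Grass.
Count: 2.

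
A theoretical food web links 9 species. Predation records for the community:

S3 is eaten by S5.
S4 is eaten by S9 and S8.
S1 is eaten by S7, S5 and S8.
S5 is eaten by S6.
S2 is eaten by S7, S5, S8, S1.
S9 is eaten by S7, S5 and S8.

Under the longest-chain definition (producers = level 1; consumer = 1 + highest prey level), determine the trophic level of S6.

Trophic level 4

S2 is a producer → level 1.
S1 eats S2 → level 2.
S5 eats S1 (level 2); other prey at levels: S2 1, S3 1, S9 2 → level 3.
S6 eats S5 → level 4.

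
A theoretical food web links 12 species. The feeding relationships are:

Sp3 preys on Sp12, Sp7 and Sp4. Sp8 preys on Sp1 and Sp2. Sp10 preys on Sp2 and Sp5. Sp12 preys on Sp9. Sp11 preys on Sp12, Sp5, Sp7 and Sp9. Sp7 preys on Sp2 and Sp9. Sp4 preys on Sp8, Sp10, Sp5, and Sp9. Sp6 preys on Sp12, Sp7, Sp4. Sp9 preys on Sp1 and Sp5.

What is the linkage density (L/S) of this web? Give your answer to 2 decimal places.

L/S = 1.92

There are L = 23 links among S = 12 species.
L/S = 23/12 = 1.9167 ≈ 1.92.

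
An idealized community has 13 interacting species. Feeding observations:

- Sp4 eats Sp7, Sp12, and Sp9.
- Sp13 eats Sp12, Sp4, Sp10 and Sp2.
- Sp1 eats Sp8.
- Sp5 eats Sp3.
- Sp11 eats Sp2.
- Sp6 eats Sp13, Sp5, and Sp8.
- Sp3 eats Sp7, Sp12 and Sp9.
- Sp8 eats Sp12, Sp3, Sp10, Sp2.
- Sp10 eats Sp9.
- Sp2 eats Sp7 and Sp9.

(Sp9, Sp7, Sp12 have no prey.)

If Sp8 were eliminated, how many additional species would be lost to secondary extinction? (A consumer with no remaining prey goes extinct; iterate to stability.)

Remove Sp8.
Round 1: Sp1 (all prey gone) → extinct.
No further losses. Total secondary extinctions: 1.

1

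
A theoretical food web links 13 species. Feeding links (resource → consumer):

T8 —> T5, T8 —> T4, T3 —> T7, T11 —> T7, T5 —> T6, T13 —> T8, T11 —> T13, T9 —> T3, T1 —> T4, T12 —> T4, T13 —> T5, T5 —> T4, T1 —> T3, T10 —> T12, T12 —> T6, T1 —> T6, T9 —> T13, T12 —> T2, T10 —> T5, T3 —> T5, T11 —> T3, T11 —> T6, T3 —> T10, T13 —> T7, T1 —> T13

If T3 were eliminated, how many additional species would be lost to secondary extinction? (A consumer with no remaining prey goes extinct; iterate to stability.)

Remove T3.
Round 1: T10 (all prey gone) → extinct.
Round 2: T12 (all prey gone) → extinct.
Round 3: T2 (all prey gone) → extinct.
No further losses. Total secondary extinctions: 3.

3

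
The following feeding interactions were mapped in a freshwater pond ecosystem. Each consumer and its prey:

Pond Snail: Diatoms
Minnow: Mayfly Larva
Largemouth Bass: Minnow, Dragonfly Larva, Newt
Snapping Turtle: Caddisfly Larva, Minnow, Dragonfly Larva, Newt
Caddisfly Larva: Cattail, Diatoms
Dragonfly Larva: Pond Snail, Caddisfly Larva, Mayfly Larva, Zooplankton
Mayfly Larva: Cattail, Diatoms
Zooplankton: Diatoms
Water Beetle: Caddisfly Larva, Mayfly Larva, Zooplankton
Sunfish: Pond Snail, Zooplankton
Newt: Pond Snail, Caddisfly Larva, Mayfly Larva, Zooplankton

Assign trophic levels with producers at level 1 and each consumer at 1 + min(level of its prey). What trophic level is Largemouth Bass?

Trophic level 4

Diatoms is a producer → level 1.
Pond Snail eats Diatoms → level 2.
Newt eats Pond Snail → level 3.
Largemouth Bass eats Newt → level 4.
No prey of Largemouth Bass is below level 3, so 4 is the minimum.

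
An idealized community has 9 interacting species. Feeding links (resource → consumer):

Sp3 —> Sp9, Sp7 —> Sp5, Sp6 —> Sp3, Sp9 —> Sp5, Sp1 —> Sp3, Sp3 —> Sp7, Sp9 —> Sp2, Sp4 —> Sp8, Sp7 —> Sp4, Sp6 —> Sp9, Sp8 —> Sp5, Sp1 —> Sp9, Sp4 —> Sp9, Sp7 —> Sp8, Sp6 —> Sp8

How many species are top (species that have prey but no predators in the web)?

2

Top species (has prey, but nothing eats it): Sp2, Sp5.
Count: 2.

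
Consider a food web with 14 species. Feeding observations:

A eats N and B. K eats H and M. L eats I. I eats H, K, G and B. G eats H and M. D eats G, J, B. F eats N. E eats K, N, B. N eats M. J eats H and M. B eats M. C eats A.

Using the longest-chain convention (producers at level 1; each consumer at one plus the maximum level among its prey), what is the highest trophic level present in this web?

4

Producers (level 1): H, M.
H → G → I → L gives L level 4.
No species has a prey at level 4, so no species reaches level 5.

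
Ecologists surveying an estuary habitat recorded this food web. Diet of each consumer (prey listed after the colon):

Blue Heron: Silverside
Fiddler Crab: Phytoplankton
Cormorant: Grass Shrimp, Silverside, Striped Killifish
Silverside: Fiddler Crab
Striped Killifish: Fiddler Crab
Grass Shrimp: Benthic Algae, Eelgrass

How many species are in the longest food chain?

4 species

One longest chain: Phytoplankton → Fiddler Crab → Silverside → Blue Heron.
It has 4 species and 3 links.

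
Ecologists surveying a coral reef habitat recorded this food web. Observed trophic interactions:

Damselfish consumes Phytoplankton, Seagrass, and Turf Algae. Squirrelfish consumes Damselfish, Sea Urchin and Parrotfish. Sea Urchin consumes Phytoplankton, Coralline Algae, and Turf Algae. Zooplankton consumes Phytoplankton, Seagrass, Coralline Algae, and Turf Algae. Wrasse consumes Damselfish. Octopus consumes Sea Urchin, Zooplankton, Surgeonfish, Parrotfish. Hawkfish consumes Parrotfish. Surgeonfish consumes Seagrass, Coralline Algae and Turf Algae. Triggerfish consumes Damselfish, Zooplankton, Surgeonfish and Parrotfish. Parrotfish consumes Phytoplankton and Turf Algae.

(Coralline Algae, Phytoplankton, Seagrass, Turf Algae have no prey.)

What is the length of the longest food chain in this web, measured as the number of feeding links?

2 links

One longest chain: Coralline Algae → Sea Urchin → Octopus.
It has 3 species and 2 links.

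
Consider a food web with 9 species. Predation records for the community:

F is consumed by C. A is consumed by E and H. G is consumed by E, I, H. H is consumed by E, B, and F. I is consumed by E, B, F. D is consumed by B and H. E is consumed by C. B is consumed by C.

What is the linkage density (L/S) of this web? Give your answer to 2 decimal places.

There are L = 16 links among S = 9 species.
L/S = 16/9 = 1.7778 ≈ 1.78.

L/S = 1.78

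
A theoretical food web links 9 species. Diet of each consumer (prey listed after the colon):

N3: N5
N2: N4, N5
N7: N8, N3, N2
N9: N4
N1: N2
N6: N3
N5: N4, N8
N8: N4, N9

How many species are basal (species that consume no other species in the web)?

Basal species (no prey listed): N4.
Count: 1.

1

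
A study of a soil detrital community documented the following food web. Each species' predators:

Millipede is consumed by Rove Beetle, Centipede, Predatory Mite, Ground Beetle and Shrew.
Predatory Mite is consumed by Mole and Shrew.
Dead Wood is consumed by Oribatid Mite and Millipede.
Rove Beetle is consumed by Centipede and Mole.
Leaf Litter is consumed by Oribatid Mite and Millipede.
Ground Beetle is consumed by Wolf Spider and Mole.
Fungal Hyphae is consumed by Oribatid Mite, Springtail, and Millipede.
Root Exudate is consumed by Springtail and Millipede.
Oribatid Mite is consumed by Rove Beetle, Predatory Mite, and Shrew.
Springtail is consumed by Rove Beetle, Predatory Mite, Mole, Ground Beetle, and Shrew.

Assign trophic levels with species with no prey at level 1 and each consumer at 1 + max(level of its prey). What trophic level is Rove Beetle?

Fungal Hyphae has no prey (basal) → level 1.
Springtail eats Fungal Hyphae (level 1); other prey at levels: Root Exudate 1 → level 2.
Rove Beetle eats Springtail (level 2); other prey at levels: Oribatid Mite 2, Millipede 2 → level 3.

Trophic level 3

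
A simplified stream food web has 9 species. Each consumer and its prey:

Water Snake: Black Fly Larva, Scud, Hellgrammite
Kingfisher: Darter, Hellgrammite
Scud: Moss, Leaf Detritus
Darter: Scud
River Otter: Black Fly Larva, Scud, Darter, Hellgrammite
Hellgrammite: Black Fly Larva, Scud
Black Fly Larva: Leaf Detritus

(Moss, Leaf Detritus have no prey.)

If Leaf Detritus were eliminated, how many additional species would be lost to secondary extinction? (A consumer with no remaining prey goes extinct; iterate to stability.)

Remove Leaf Detritus.
Round 1: Black Fly Larva (all prey gone) → extinct.
No further losses. Total secondary extinctions: 1.

1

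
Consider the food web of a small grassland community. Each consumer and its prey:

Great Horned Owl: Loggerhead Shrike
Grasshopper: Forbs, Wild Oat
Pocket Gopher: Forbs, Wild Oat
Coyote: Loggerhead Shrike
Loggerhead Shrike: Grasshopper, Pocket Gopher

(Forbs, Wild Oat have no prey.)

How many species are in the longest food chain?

One longest chain: Forbs → Grasshopper → Loggerhead Shrike → Coyote.
It has 4 species and 3 links.

4 species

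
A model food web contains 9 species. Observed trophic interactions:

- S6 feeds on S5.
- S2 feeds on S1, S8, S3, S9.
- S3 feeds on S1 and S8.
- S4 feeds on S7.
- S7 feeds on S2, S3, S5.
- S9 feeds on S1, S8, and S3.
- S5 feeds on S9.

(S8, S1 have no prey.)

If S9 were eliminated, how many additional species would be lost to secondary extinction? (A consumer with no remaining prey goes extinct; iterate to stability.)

Remove S9.
Round 1: S5 (all prey gone) → extinct.
Round 2: S6 (all prey gone) → extinct.
No further losses. Total secondary extinctions: 2.

2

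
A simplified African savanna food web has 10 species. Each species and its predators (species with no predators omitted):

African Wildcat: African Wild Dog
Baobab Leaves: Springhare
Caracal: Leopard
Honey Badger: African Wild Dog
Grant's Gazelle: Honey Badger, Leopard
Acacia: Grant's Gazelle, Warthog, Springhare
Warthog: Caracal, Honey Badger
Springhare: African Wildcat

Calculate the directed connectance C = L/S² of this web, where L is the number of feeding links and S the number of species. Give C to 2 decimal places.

The web has S = 10 species and L = 12 feeding links.
C = L / S² = 12 / 100 = 0.1200 ≈ 0.12.

C = 0.12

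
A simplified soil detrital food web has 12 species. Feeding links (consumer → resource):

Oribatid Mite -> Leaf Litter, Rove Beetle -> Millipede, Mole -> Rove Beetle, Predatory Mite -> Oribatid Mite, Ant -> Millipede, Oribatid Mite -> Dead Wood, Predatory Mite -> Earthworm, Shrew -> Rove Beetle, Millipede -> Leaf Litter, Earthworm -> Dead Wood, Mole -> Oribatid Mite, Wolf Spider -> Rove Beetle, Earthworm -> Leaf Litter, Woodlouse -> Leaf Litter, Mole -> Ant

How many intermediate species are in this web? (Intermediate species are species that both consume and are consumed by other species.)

Intermediate species (has both prey and predators): Earthworm, Millipede, Oribatid Mite, Rove Beetle, Ant.
Count: 5.

5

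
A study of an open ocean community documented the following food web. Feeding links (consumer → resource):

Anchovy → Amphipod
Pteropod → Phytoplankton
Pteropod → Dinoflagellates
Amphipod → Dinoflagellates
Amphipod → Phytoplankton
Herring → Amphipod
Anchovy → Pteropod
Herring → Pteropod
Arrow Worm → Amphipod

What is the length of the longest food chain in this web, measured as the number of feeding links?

2 links

One longest chain: Phytoplankton → Amphipod → Arrow Worm.
It has 3 species and 2 links.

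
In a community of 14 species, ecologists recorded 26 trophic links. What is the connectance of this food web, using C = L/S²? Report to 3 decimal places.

C = 0.133

The web has S = 14 species and L = 26 feeding links.
C = L / S² = 26 / 196 = 0.1327 ≈ 0.133.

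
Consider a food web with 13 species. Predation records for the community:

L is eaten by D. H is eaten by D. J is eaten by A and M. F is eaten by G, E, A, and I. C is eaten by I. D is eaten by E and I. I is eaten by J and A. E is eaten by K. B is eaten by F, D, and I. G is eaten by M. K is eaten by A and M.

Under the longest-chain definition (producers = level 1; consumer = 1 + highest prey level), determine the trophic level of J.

B is a producer → level 1.
F eats B → level 2.
I eats F (level 2); other prey at levels: B 1, C 1, D 2 → level 3.
J eats I → level 4.

Trophic level 4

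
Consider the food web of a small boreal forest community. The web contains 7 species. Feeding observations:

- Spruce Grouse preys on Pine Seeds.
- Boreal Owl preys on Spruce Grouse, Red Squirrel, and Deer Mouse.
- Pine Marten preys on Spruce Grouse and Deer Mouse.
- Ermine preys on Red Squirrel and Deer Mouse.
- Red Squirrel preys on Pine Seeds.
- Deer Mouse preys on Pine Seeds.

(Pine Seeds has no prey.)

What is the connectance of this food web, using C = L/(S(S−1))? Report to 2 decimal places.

C = 0.24

The web has S = 7 species and L = 10 feeding links.
C = L / (S(S−1)) = 10 / 42 = 0.2381 ≈ 0.24.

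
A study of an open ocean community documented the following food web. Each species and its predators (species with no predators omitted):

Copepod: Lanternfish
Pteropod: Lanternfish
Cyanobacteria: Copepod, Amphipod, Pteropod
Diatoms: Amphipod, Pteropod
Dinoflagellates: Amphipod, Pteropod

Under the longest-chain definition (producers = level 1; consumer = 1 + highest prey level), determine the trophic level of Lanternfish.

Trophic level 3

Cyanobacteria is a producer → level 1.
Copepod eats Cyanobacteria → level 2.
Lanternfish eats Copepod (level 2); other prey at levels: Pteropod 2 → level 3.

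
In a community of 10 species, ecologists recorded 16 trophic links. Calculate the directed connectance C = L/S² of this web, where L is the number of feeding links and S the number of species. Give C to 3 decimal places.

C = 0.160

The web has S = 10 species and L = 16 feeding links.
C = L / S² = 16 / 100 = 0.1600 ≈ 0.160.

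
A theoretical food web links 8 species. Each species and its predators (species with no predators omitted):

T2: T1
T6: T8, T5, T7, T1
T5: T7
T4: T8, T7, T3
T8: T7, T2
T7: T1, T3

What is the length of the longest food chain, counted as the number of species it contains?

4 species

One longest chain: T6 → T8 → T7 → T1.
It has 4 species and 3 links.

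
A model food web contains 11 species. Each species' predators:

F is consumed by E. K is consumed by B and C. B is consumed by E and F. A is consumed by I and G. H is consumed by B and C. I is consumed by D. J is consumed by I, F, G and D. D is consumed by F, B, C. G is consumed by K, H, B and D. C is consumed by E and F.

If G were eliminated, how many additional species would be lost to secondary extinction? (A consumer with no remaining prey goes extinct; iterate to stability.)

2

Remove G.
Round 1: H (all prey gone), K (all prey gone) → extinct.
No further losses. Total secondary extinctions: 2.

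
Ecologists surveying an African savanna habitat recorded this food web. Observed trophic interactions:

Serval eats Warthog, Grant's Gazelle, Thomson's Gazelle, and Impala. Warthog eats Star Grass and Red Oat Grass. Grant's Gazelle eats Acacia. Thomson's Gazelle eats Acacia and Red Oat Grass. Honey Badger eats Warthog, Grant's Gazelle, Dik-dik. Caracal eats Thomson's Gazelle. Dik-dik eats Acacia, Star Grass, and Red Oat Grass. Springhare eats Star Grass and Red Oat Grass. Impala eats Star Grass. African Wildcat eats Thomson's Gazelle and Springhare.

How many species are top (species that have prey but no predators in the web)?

4

Top species (has prey, but nothing eats it): Caracal, Honey Badger, African Wildcat, Serval.
Count: 4.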